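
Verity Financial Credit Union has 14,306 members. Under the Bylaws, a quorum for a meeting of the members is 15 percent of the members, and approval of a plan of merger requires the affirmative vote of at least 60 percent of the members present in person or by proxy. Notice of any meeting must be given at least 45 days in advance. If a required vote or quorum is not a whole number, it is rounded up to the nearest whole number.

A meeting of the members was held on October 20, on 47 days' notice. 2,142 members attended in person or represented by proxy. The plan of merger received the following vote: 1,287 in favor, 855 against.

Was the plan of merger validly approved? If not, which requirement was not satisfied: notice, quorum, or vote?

Invalid — quorum requirement not satisfied.

Notice: 47 days given; 45 required. Satisfied.
Quorum: 15% of 14,306 = 2,145.90, rounded up to 2,146; 2,142 present. Not satisfied.
Vote: requires three-fifths of those present (2,142); 3/5 of 2142 = 1285.20, rounded up to 1286, so 1,286 needed; 1,287 in favor. Satisfied.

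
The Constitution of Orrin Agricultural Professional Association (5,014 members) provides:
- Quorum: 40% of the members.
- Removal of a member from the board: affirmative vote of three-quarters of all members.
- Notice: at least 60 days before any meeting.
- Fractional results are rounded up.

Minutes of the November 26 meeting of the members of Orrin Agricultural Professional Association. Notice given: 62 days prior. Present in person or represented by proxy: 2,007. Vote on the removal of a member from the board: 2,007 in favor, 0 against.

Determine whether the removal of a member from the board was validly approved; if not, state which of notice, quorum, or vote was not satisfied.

Invalid — vote requirement not satisfied.

Notice: 62 days given; 60 required. Satisfied.
Quorum: 40% of 5,014 = 2,005.60, rounded up to 2,006; 2,007 present. Satisfied.
Vote: requires three-fourths of all members (5,014); 3/4 of 5014 = 3760.50, rounded up to 3761, so 3,761 needed; 2,007 in favor. Not satisfied.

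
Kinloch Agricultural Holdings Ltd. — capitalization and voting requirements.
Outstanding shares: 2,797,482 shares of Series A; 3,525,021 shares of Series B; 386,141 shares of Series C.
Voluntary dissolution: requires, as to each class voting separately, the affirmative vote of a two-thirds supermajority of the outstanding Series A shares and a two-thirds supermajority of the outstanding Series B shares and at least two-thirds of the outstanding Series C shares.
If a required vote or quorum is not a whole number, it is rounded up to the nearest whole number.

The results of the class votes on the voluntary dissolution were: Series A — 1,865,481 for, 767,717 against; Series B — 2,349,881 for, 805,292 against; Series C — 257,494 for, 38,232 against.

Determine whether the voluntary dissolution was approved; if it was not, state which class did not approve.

Not approved — the Series B shares did not give the required vote.

Series A: 2/3 of 2797482 = 1864988; 1,864,988 required, 1,865,481 in favor — approved.
Series B: 2/3 of 3525021 = 2350014; 2,350,014 required, 2,349,881 in favor — not approved.
Series C: 2/3 of 386141 = 257427.33, rounded up to 257428; 257,428 required, 257,494 in favor — approved.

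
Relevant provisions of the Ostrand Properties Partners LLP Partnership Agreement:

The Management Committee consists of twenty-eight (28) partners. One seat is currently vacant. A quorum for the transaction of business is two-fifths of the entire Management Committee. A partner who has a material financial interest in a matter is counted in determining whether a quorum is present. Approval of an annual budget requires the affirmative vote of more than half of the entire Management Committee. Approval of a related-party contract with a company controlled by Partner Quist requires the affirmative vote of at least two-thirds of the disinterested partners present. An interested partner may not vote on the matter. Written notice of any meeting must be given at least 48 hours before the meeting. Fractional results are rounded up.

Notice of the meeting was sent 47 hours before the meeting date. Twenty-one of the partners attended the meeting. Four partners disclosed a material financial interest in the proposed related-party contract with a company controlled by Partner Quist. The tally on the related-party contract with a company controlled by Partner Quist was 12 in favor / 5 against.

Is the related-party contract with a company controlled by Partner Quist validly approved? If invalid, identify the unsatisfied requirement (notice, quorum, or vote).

Invalid — notice requirement not satisfied.

Notice: 47 hours given; 48 required (47 < 48). Not satisfied.
Quorum: 21 present (interested partners count toward quorum); quorum is 12. Satisfied.
Vote: the related-party contract with a company controlled by Partner Quist requires two-thirds of the disinterested partners present (21 − 4 = 17). 2/3 of 17 = 11.33, rounded up to 12, so 12 affirmative votes are needed; 12 voted in favor. Satisfied.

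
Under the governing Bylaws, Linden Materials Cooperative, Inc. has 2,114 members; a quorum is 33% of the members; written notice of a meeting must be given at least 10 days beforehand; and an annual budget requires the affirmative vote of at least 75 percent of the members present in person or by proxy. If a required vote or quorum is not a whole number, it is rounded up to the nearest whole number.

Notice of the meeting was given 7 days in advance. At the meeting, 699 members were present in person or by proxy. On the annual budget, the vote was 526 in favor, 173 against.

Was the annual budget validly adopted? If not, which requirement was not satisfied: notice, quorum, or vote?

Notice: 7 days given; 10 required. Not satisfied.
Quorum: 33% of 2,114 = 697.62, rounded up to 698; 699 present. Satisfied.
Vote: requires three-fourths of those present (699); 3/4 of 699 = 524.25, rounded up to 525, so 525 needed; 526 in favor. Satisfied.

Invalid — notice requirement not satisfied.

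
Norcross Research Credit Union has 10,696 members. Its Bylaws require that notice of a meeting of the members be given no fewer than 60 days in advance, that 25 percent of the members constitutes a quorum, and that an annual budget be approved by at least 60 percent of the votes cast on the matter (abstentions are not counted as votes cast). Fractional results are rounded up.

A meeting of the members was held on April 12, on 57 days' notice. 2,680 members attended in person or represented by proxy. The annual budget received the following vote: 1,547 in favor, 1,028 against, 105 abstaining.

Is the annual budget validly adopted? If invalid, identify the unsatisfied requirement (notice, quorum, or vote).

Notice: 57 days given; 60 required. Not satisfied.
Quorum: 25% of 10,696 = 2,674; 2,680 present. Satisfied.
Vote: requires three-fifths of the votes cast (2,680 − 105 abstaining = 2,575); 3/5 of 2575 = 1545, so 1,545 needed; 1,547 in favor. Satisfied.

Invalid — notice requirement not satisfied.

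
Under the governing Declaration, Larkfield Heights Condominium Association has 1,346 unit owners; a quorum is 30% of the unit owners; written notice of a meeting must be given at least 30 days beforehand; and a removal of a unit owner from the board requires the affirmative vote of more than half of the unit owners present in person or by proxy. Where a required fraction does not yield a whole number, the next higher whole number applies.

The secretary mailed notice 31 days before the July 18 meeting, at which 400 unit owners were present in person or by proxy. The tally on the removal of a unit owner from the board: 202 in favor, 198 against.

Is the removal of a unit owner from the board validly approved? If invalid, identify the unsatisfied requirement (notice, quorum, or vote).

Invalid — quorum requirement not satisfied.

Notice: 31 days given; 30 required. Satisfied.
Quorum: 30% of 1,346 = 403.80, rounded up to 404; 400 present. Not satisfied.
Vote: requires a majority of those present (400); a majority of 400 is 201, so 201 needed; 202 in favor. Satisfied.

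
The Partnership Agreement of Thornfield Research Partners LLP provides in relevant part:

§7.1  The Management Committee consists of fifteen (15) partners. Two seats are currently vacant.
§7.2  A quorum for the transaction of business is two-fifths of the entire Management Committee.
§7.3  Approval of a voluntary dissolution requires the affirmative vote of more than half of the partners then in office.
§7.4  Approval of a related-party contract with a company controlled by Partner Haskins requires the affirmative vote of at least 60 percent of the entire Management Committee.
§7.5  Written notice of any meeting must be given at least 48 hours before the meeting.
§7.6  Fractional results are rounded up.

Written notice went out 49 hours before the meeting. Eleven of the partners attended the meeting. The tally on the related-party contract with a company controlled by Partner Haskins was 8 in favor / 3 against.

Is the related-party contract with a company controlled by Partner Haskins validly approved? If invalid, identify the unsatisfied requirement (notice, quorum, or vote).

Invalid — vote requirement not satisfied.

Notice: 49 hours given; 48 required (49 ≥ 48). Satisfied.
Quorum: 11 present; quorum is 6. Satisfied.
Vote: the related-party contract with a company controlled by Partner Haskins requires three-fifths of the entire Management Committee (15). 3/5 of 15 = 9, so 9 affirmative votes are needed; 8 voted in favor. Not satisfied.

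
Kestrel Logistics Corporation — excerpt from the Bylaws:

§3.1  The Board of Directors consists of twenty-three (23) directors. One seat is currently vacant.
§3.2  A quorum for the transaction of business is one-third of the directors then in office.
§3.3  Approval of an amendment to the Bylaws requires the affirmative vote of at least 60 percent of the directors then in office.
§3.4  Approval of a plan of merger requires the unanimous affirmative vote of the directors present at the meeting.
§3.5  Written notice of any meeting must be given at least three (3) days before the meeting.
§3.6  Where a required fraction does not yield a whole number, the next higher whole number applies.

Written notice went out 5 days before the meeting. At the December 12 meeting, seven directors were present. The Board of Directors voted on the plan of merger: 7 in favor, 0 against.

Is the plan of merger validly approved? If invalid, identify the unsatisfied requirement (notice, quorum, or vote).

Invalid — quorum requirement not satisfied.

Notice: 5 days given; 3 required (5 ≥ 3). Satisfied.
Quorum: 7 present; quorum is 8. Not satisfied.
Vote: the plan of merger requires the unanimous vote of the directors present (7). Unanimous means all 7, so 7 affirmative votes are needed; 7 voted in favor. Satisfied. (Moot — without a quorum no business can be validly transacted.)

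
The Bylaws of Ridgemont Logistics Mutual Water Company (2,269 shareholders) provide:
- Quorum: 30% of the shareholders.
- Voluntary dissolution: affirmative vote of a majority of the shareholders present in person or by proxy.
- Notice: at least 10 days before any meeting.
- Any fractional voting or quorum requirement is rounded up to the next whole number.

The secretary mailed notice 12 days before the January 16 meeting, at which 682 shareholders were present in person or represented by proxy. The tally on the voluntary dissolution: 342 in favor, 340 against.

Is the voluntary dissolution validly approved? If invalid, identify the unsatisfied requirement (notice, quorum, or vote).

Valid — all requirements satisfied.

Notice: 12 days given; 10 required. Satisfied.
Quorum: 30% of 2,269 = 680.70, rounded up to 681; 682 present. Satisfied.
Vote: requires a majority of those present (682); a majority of 682 is 342, so 342 needed; 342 in favor. Satisfied.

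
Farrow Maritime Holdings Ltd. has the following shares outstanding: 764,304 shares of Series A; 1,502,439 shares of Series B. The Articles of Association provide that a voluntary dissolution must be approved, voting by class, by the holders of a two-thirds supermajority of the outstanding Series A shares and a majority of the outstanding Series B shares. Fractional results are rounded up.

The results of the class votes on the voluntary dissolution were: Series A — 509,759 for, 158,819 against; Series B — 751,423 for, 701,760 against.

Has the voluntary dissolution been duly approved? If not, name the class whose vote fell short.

Series A: 2/3 of 764304 = 509536; 509,536 required, 509,759 in favor — approved.
Series B: a majority of 1502439 is 751220; 751,220 required, 751,423 in favor — approved.

Approved — every class gave the required vote.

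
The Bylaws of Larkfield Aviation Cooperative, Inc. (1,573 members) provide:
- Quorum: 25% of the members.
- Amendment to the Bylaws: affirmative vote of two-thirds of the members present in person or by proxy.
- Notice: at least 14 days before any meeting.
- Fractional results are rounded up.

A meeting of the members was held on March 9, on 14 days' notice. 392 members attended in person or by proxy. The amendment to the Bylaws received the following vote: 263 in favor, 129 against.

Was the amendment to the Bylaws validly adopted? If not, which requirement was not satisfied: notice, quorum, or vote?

Invalid — quorum requirement not satisfied.

Notice: 14 days given; 14 required. Satisfied.
Quorum: 25% of 1,573 = 393.25, rounded up to 394; 392 present. Not satisfied.
Vote: requires two-thirds of those present (392); 2/3 of 392 = 261.33, rounded up to 262, so 262 needed; 263 in favor. Satisfied.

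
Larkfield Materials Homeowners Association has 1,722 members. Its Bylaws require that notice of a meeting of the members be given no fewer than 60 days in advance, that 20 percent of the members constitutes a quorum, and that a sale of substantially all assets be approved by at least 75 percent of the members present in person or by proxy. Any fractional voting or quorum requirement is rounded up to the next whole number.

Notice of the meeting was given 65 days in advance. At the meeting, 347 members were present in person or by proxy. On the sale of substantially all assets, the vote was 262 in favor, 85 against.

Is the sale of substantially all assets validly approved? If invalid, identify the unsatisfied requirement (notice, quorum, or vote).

Notice: 65 days given; 60 required. Satisfied.
Quorum: 20% of 1,722 = 344.40, rounded up to 345; 347 present. Satisfied.
Vote: requires three-fourths of those present (347); 3/4 of 347 = 260.25, rounded up to 261, so 261 needed; 262 in favor. Satisfied.

Valid — all requirements satisfied.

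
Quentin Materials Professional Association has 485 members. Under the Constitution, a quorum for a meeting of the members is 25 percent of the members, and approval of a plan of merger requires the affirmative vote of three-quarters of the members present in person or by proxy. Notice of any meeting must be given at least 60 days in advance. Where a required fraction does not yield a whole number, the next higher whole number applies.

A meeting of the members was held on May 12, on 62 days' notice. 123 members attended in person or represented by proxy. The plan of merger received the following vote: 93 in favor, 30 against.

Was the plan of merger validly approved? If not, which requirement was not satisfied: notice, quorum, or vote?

Notice: 62 days given; 60 required. Satisfied.
Quorum: 25% of 485 = 121.25, rounded up to 122; 123 present. Satisfied.
Vote: requires three-fourths of those present (123); 3/4 of 123 = 92.25, rounded up to 93, so 93 needed; 93 in favor. Satisfied.

Valid — all requirements satisfied.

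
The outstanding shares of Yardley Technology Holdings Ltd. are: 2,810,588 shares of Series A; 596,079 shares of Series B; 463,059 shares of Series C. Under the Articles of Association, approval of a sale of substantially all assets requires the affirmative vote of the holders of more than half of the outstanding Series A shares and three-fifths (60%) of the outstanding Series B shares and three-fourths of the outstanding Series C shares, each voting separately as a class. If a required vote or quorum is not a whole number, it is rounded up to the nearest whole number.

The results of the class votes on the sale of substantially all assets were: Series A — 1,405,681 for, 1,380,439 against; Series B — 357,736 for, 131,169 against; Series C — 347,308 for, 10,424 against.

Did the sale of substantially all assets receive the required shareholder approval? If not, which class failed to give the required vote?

Series A: a majority of 2810588 is 1405295; 1,405,295 required, 1,405,681 in favor — approved.
Series B: 3/5 of 596079 = 357647.40, rounded up to 357648; 357,648 required, 357,736 in favor — approved.
Series C: 3/4 of 463059 = 347294.25, rounded up to 347295; 347,295 required, 347,308 in favor — approved.

Approved — every class gave the required vote.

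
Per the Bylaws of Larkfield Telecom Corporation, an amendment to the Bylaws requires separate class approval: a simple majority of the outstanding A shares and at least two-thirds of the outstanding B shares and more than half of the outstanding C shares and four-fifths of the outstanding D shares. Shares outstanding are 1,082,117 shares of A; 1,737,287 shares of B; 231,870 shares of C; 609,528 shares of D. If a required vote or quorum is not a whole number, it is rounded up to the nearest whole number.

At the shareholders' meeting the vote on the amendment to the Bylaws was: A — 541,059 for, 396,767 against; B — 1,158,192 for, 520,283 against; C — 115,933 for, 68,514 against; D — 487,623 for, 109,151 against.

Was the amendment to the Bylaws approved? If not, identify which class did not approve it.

A: a majority of 1082117 is 541059; 541,059 required, 541,059 in favor — approved.
B: 2/3 of 1737287 = 1158191.33, rounded up to 1158192; 1,158,192 required, 1,158,192 in favor — approved.
C: a majority of 231870 is 115936; 115,936 required, 115,933 in favor — not approved.
D: 4/5 of 609528 = 487622.40, rounded up to 487623; 487,623 required, 487,623 in favor — approved.

Not approved — the C shares did not give the required vote.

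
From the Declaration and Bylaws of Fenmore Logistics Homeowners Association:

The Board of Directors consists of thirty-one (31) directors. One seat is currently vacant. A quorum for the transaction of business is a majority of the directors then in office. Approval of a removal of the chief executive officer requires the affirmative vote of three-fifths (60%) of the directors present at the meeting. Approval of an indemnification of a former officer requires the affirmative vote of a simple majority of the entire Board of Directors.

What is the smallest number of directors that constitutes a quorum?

A majority of 30 is 16.

16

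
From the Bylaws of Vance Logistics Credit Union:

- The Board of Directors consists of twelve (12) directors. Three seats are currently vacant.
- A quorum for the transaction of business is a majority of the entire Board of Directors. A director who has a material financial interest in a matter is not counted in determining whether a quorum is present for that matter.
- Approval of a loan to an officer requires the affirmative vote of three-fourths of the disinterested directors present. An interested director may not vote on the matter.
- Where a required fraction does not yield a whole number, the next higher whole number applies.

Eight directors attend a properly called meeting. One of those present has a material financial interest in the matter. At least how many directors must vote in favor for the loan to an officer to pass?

6

The loan to an officer requires three-fourths of the disinterested directors present (8 − 1 = 7).
3/4 of 7 = 5.25, rounded up to 6.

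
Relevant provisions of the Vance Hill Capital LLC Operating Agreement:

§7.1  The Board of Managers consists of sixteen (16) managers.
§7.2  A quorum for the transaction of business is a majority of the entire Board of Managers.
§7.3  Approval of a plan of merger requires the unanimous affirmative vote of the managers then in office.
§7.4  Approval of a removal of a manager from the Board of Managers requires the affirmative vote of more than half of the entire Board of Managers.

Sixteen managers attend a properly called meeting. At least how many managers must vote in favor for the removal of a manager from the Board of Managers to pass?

9

The removal of a manager from the Board of Managers requires a majority of the entire Board of Managers (16).
A majority of 16 is 9.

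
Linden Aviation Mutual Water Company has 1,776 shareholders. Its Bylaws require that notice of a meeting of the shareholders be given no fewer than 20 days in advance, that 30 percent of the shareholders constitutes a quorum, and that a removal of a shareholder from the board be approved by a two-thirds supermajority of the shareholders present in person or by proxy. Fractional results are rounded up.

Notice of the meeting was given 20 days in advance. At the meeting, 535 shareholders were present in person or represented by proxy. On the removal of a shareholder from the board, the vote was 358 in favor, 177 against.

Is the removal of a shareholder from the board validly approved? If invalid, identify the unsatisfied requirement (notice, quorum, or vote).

Valid — all requirements satisfied.

Notice: 20 days given; 20 required. Satisfied.
Quorum: 30% of 1,776 = 532.80, rounded up to 533; 535 present. Satisfied.
Vote: requires two-thirds of those present (535); 2/3 of 535 = 356.67, rounded up to 357, so 357 needed; 358 in favor. Satisfied.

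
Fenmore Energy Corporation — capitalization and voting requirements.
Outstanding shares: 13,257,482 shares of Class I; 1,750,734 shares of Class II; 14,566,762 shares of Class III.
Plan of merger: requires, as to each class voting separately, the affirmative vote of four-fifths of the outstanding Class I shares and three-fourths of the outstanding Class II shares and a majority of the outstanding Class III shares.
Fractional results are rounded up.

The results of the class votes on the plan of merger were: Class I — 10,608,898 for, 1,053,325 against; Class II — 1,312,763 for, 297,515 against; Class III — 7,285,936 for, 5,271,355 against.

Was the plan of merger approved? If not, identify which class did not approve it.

Class I: 4/5 of 13257482 = 10605985.60, rounded up to 10605986; 10,605,986 required, 10,608,898 in favor — approved.
Class II: 3/4 of 1750734 = 1313050.50, rounded up to 1313051; 1,313,051 required, 1,312,763 in favor — not approved.
Class III: a majority of 14566762 is 7283382; 7,283,382 required, 7,285,936 in favor — approved.

Not approved — the Class II shares did not give the required vote.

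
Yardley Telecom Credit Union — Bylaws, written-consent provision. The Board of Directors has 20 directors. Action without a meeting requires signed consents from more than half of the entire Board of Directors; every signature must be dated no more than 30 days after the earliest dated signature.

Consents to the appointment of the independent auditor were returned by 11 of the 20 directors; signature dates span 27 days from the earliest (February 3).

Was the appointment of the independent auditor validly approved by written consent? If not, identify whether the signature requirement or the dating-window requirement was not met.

Signatures required: more than half of 20 — a majority of 20 is 11, so 11 needed; 11 signed. Sufficient.
Dating window: the latest signature is 27 days after the earliest; the limit is 30 days. Within the window.

Effective — both the signature and dating-window requirements are satisfied.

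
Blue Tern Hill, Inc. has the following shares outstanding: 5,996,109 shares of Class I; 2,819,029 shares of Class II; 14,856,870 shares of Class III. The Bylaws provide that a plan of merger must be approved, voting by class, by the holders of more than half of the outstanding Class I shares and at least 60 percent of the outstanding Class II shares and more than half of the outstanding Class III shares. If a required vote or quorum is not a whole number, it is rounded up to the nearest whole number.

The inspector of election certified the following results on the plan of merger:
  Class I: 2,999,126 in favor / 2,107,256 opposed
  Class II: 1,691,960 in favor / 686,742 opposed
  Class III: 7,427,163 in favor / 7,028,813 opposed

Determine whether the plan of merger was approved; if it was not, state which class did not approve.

Class I: a majority of 5996109 is 2998055; 2,998,055 required, 2,999,126 in favor — approved.
Class II: 3/5 of 2819029 = 1691417.40, rounded up to 1691418; 1,691,418 required, 1,691,960 in favor — approved.
Class III: a majority of 14856870 is 7428436; 7,428,436 required, 7,427,163 in favor — not approved.

Not approved — the Class III shares did not give the required vote.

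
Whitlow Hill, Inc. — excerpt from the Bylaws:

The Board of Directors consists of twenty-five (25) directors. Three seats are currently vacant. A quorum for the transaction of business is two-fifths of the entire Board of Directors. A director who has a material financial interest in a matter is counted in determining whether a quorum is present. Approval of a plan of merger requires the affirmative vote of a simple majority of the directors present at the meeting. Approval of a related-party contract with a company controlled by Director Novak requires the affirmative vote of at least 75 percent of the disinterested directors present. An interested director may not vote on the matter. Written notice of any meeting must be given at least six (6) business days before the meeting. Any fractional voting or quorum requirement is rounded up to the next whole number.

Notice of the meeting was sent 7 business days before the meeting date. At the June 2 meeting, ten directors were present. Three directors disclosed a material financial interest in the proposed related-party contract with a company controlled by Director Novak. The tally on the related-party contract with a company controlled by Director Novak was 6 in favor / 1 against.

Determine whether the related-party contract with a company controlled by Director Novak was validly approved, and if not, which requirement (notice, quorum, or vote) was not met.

Valid — all requirements satisfied.

Notice: 7 business days given; 6 required (7 ≥ 6). Satisfied.
Quorum: 10 present (interested directors count toward quorum); quorum is 10. Satisfied.
Vote: the related-party contract with a company controlled by Director Novak requires three-fourths of the disinterested directors present (10 − 3 = 7). 3/4 of 7 = 5.25, rounded up to 6, so 6 affirmative votes are needed; 6 voted in favor. Satisfied.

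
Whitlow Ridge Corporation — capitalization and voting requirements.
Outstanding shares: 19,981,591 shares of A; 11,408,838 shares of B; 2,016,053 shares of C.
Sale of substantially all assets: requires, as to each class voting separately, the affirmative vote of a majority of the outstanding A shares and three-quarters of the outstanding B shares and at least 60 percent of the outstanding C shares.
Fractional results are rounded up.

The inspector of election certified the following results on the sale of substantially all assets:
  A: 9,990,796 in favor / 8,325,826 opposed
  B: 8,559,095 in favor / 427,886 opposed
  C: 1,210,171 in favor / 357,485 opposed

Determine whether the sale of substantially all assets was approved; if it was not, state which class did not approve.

A: a majority of 19981591 is 9990796; 9,990,796 required, 9,990,796 in favor — approved.
B: 3/4 of 11408838 = 8556628.50, rounded up to 8556629; 8,556,629 required, 8,559,095 in favor — approved.
C: 3/5 of 2016053 = 1209631.80, rounded up to 1209632; 1,209,632 required, 1,210,171 in favor — approved.

Approved — every class gave the required vote.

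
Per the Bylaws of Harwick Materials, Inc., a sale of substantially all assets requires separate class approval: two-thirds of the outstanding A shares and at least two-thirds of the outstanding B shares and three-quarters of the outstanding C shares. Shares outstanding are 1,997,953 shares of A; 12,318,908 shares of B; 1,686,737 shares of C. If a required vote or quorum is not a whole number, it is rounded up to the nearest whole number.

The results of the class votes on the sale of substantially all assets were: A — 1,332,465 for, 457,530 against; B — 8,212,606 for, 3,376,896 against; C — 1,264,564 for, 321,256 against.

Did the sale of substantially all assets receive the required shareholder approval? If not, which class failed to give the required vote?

Not approved — the C shares did not give the required vote.

A: 2/3 of 1997953 = 1331968.67, rounded up to 1331969; 1,331,969 required, 1,332,465 in favor — approved.
B: 2/3 of 12318908 = 8212605.33, rounded up to 8212606; 8,212,606 required, 8,212,606 in favor — approved.
C: 3/4 of 1686737 = 1265052.75, rounded up to 1265053; 1,265,053 required, 1,264,564 in favor — not approved.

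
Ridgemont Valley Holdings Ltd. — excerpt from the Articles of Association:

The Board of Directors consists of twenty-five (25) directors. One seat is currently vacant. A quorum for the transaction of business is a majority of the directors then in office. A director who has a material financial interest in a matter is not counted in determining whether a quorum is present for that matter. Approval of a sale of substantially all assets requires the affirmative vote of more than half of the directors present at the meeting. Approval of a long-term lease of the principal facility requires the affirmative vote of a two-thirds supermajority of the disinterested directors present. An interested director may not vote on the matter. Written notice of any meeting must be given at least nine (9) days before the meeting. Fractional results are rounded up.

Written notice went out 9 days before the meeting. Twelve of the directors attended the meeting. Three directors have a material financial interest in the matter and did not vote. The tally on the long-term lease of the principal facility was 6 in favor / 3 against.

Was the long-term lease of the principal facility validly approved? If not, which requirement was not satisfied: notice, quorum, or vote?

Notice: 9 days given; 9 required (9 ≥ 9). Satisfied.
Quorum: 12 present, but the 3 interested directors do not count, leaving 9. Quorum is 13. Not satisfied.
Vote: the long-term lease of the principal facility requires two-thirds of the disinterested directors present (12 − 3 = 9). 2/3 of 9 = 6, so 6 affirmative votes are needed; 6 voted in favor. Satisfied. (Moot — without a quorum no business can be validly transacted.)

Invalid — quorum requirement not satisfied.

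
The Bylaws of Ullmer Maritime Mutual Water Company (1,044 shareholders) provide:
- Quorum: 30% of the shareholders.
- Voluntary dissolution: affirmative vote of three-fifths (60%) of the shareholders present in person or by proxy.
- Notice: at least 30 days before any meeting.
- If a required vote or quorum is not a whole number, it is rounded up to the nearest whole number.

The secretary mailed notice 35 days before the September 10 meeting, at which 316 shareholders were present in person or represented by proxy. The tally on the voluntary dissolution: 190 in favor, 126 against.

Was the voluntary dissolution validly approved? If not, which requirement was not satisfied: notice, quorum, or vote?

Notice: 35 days given; 30 required. Satisfied.
Quorum: 30% of 1,044 = 313.20, rounded up to 314; 316 present. Satisfied.
Vote: requires three-fifths of those present (316); 3/5 of 316 = 189.60, rounded up to 190, so 190 needed; 190 in favor. Satisfied.

Valid — all requirements satisfied.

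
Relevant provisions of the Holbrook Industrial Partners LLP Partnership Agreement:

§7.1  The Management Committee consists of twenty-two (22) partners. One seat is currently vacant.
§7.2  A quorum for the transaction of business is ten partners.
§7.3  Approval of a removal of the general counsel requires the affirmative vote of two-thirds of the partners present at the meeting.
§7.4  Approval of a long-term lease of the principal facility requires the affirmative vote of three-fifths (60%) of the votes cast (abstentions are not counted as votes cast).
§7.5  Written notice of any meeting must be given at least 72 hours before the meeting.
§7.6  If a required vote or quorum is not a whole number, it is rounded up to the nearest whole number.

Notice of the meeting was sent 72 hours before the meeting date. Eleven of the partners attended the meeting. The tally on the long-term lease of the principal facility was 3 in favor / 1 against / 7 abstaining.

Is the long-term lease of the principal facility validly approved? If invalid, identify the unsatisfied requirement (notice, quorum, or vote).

Notice: 72 hours given; 72 required (72 ≥ 72). Satisfied.
Quorum: 11 present; quorum is 10. Satisfied.
Vote: the long-term lease of the principal facility requires three-fifths of the votes cast (11 present − 7 abstaining = 4). 3/5 of 4 = 2.40, rounded up to 3, so 3 affirmative votes are needed; 3 voted in favor. Satisfied.

Valid — all requirements satisfied.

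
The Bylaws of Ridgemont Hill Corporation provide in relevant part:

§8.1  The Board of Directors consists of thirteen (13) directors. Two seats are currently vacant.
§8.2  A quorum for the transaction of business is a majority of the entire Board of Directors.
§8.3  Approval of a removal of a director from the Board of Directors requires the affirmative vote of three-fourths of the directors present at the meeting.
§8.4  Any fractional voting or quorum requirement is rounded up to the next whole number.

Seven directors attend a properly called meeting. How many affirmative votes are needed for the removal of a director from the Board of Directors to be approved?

6

The removal of a director from the Board of Directors requires three-fourths of the directors present (7).
3/4 of 7 = 5.25, rounded up to 6.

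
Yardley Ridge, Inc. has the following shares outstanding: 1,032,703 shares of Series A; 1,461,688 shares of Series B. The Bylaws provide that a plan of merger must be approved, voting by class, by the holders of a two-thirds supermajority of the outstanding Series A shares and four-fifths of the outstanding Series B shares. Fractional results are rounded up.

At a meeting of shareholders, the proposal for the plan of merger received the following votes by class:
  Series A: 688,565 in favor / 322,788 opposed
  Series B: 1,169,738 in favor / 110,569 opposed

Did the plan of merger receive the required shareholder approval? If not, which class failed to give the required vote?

Series A: 2/3 of 1032703 = 688468.67, rounded up to 688469; 688,469 required, 688,565 in favor — approved.
Series B: 4/5 of 1461688 = 1169350.40, rounded up to 1169351; 1,169,351 required, 1,169,738 in favor — approved.

Approved — every class gave the required vote.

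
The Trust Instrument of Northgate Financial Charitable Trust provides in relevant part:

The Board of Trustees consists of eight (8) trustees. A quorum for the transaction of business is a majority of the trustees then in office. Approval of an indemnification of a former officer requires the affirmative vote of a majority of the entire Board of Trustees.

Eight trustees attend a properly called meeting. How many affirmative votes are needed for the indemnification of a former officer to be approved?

5

The indemnification of a former officer requires a majority of the entire Board of Trustees (8).
A majority of 8 is 5.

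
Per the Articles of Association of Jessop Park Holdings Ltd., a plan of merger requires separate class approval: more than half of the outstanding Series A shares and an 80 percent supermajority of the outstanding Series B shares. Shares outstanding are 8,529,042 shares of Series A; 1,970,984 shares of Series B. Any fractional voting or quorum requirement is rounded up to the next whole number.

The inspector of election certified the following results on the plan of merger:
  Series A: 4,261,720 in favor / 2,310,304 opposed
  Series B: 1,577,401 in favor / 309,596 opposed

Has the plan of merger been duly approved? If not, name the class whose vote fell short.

Series A: a majority of 8529042 is 4264522; 4,264,522 required, 4,261,720 in favor — not approved.
Series B: 4/5 of 1970984 = 1576787.20, rounded up to 1576788; 1,576,788 required, 1,577,401 in favor — approved.

Not approved — the Series A shares did not give the required vote.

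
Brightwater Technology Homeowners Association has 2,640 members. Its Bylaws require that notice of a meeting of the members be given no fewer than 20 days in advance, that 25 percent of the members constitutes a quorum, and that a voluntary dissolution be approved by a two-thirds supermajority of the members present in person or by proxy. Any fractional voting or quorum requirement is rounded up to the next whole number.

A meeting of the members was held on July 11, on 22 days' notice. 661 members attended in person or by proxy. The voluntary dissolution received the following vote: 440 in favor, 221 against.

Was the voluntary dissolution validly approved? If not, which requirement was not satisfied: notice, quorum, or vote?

Notice: 22 days given; 20 required. Satisfied.
Quorum: 25% of 2,640 = 660; 661 present. Satisfied.
Vote: requires two-thirds of those present (661); 2/3 of 661 = 440.67, rounded up to 441, so 441 needed; 440 in favor. Not satisfied.

Invalid — vote requirement not satisfied.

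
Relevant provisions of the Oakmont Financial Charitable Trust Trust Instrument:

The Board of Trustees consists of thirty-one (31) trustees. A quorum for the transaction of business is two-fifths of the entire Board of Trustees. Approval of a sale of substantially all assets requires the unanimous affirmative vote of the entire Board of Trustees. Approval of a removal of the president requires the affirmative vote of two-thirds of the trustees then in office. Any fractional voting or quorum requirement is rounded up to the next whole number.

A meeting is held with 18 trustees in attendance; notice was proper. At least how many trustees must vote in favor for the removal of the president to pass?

The removal of the president requires two-thirds of the trustees then in office (31).
2/3 of 31 = 20.67, rounded up to 21.
(Only 18 can vote, so the removal of the president cannot pass at this meeting, but the required vote is still 21.)

21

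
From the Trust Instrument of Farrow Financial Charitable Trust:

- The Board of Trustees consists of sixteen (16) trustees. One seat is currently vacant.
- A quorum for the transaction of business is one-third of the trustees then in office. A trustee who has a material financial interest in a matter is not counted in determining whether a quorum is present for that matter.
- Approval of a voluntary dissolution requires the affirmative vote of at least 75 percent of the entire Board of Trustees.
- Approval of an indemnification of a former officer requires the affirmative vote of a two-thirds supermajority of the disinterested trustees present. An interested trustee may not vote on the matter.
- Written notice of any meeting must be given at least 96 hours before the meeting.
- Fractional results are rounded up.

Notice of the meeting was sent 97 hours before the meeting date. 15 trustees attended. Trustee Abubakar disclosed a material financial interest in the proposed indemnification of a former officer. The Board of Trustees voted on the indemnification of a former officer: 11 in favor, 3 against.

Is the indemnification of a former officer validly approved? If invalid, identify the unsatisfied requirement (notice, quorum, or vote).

Notice: 97 hours given; 96 required (97 ≥ 96). Satisfied.
Quorum: 15 present, but the 1 interested trustee does not count, leaving 14. Quorum is 5. Satisfied.
Vote: the indemnification of a former officer requires two-thirds of the disinterested trustees present (15 − 1 = 14). 2/3 of 14 = 9.33, rounded up to 10, so 10 affirmative votes are needed; 11 voted in favor. Satisfied.

Valid — all requirements satisfied.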